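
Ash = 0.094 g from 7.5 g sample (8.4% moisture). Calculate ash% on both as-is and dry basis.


As-is ash% = 0.094 / 7.5 x 100 = 1.25%
Dry mass = 7.5 x (100 - 8.4) / 100 = 6.87 g
Dry-basis ash% = 0.094 / 6.87 x 100 = 1.37%


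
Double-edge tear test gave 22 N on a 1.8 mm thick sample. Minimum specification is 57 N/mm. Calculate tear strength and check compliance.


Tear strength = 22 / 1.8 = 12.2 N/mm
Required minimum = 57 N/mm
Compliant: No


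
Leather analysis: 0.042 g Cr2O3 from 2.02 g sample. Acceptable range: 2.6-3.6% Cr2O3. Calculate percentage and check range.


Cr2O3% = 0.042 / 2.02 x 100 = 2.08%
Acceptable range: 2.6 to 3.6%
Within range: No


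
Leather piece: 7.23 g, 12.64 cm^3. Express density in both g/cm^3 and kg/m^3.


Density = 7.23 / 12.64 = 0.572 g/cm^3
Convert: 0.572 x 1000 = 572 kg/m^3


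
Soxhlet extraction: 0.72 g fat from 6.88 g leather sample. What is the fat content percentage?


10.5%

Fat content = 0.72 / 6.88 x 100
Fat = 10.5%


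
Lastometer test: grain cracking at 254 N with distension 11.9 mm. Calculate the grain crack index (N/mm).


Grain crack index = force / distension
Index = 254 / 11.9 = 21.3 N/mm


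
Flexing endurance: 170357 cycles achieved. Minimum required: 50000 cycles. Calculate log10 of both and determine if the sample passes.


log10(170357) = 5.23
log10(50000) = 4.70
Passes: Yes


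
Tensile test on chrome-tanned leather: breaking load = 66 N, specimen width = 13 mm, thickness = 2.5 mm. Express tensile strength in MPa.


Cross-section = 13 x 2.5 = 32.5 mm^2
TS = 66 / 32.5 = 2.03 MPa
(1 N/mm^2 = 1 MPa)


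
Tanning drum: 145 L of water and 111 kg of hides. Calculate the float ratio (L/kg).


1.3

Float ratio = water / hide weight
Ratio = 145 / 111 = 1.3


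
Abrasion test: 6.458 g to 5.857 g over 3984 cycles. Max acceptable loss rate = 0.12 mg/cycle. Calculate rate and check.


Rate = 0.151 mg/cycle
Passes: No


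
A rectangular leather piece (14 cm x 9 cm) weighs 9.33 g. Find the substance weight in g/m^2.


740.5 g/m^2

Area = 14 x 9 = 126 cm^2
SW = 9.33 / 126 x 10000 = 740.5 g/m^2


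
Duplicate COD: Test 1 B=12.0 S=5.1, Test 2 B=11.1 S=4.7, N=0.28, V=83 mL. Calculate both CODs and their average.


COD1 = 186.2 mg/L
COD2 = 172.7 mg/L
Average = 179.5 mg/L

COD1 = (12.0 - 5.1) x 0.28 x 8000 / 83 = 186.2 mg/L
COD2 = (11.1 - 4.7) x 0.28 x 8000 / 83 = 172.7 mg/L
Average = (186.2 + 172.7) / 2 = 179.5 mg/L


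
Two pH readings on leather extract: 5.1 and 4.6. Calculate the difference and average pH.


Difference = |5.1 - 4.6| = 0.5
Average = (5.1 + 4.6) / 2 = 4.85


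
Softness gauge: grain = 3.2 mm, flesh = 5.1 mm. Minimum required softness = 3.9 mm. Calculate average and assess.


Average = (3.2 + 5.1) / 2 = 4.15 mm
Minimum = 3.9 mm
Meets requirement: Yes


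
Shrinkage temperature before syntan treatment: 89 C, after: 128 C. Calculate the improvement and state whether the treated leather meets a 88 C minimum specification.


Improvement = 128 - 89 = 39 C
Spec check: 128 C >= 88 C? Yes


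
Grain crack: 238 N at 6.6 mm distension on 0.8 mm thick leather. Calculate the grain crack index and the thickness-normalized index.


Crack index = 238 / 6.6 = 36.1 N/mm
Normalized = 36.1 / 0.8 = 45.1 N/mm per mm


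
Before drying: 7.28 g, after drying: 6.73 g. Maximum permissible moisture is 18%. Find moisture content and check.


Moisture content = 7.6%
Acceptable: Yes

MC = (7.28 - 6.73) / 7.28 x 100 = 7.6%
Maximum: 18%
Acceptable: Yes


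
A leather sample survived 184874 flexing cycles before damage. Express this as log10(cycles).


5.27

log10(184874) = 5.27


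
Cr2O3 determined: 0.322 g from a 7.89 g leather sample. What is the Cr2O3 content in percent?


Cr2O3% = 0.322 / 7.89 x 100
Cr2O3% = 4.08%


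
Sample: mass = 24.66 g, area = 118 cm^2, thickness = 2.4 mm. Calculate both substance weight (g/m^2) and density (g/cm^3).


Substance weight = 2089.8 g/m^2
Density = 0.871 g/cm^3


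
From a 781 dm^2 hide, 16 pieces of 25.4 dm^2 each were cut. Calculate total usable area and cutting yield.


Total usable = 16 x 25.4 = 406.4 dm^2
Yield = 406.4 / 781 x 100 = 52.0%


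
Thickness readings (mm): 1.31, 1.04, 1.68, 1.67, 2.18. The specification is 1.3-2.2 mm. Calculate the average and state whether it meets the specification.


Average = 1.58 mm
Within specification: Yes

Sum = 7.88
Average = 7.88 / 5 = 1.58 mm
Specification range: 1.3 to 2.2 mm
Within spec: Yes


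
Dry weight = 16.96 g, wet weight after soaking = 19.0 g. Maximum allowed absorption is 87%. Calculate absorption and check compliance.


Absorption = 12.0%
Compliant: Yes


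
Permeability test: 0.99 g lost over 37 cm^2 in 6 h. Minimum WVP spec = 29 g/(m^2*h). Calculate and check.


WVP = 44.59 g/(m^2*h)
Meets specification: Yes

WVP = 0.99 / (37 x 6) x 10000 = 44.59 g/(m^2*h)
Minimum: 29 g/(m^2*h)
Meets spec: Yes


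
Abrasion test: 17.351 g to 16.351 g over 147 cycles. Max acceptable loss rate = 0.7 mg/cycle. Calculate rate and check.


Rate = 6.803 mg/cycle
Passes: No

Loss = 17.351 - 16.351 = 1.000 g
Rate = 1.000 g / 147 cycles x 1000 = 6.803 mg/cycle
Max = 0.7 mg/cycle
Passes: No


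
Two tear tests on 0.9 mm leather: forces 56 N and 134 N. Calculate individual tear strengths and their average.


Tear 1 = 62.2 N/mm
Tear 2 = 148.9 N/mm
Average = 105.6 N/mm

Tear 1 = 56 / 0.9 = 62.2 N/mm
Tear 2 = 134 / 0.9 = 148.9 N/mm
Average = (62.2 + 148.9) / 2 = 105.6 N/mm


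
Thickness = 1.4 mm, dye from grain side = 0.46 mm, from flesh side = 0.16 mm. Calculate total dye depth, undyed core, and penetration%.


Total dyed = 0.46 + 0.16 = 0.62 mm
Undyed core = 1.4 - 0.62 = 0.78 mm
Penetration = 0.62 / 1.4 x 100 = 44.3%


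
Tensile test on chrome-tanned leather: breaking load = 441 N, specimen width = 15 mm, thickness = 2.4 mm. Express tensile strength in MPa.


Cross-section = 15 x 2.4 = 36.0 mm^2
TS = 441 / 36.0 = 12.25 MPa
(1 N/mm^2 = 1 MPa)


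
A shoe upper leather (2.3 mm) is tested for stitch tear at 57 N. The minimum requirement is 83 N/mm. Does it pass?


STS = 57 / 2.3 = 24.8 N/mm
Minimum required: 83 N/mm
Passes: No


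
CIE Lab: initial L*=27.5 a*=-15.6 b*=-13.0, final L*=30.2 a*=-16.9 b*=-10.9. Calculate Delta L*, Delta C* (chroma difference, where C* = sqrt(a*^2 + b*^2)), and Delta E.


Delta L* = 2.7
Delta C* = -0.20
Delta E = 3.66


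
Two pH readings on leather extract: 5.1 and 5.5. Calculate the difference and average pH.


Difference = |5.1 - 5.5| = 0.4
Average = (5.1 + 5.5) / 2 = 5.30


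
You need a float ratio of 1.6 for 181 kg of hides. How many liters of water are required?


Water = hide weight x target ratio
Water = 181 x 1.6 = 289.6 L


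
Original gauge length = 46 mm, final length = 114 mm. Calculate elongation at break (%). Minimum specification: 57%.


Elongation = 147.8%
Meets spec: Yes

Extension = 114 - 46 = 68 mm
Elongation = 68 / 46 x 100 = 147.8%
Minimum required: 57%
Meets specification: Yes


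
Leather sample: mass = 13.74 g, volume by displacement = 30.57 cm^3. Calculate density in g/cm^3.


0.449 g/cm^3

Density = mass / volume
Density = 13.74 / 30.57 = 0.449 g/cm^3


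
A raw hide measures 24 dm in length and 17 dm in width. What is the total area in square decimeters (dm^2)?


408 dm^2

Area = length x width
Area = 24 x 17 = 408 dm^2


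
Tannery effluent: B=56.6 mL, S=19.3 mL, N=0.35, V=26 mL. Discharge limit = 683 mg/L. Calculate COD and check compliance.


COD = (56.6 - 19.3) x 0.35 x 8000 / 26 = 4016.9 mg/L
Limit: 683 mg/L
Compliant: No


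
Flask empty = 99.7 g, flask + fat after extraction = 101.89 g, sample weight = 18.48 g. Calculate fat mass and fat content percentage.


Fat mass = 101.89 - 99.7 = 2.19 g
Fat% = 2.19 / 18.48 x 100 = 11.9%


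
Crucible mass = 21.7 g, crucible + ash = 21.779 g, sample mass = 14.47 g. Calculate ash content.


Ash mass = 0.079 g
Ash content = 0.55%

Ash mass = 21.779 - 21.7 = 0.079 g
Ash% = 0.079 / 14.47 x 100 = 0.55%


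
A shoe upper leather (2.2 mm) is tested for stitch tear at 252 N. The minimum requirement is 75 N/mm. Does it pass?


STS = 252 / 2.2 = 114.5 N/mm
Minimum required: 75 N/mm
Passes: Yes


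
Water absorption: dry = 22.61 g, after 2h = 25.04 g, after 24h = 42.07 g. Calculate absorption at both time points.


2h absorption = 10.7%
24h absorption = 86.1%

WA (2h) = (25.04 - 22.61) / 22.61 x 100 = 10.7%
WA (24h) = (42.07 - 22.61) / 22.61 x 100 = 86.1%


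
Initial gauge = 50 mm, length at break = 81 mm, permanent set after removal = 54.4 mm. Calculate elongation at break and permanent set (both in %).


Elongation at break = (81 - 50) / 50 x 100 = 62.0%
Permanent set = (54.4 - 50) / 50 x 100 = 8.8%


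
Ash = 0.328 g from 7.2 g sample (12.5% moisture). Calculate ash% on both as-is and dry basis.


As-is ash% = 0.328 / 7.2 x 100 = 4.56%
Dry mass = 7.2 x (100 - 12.5) / 100 = 6.3 g
Dry-basis ash% = 0.328 / 6.3 x 100 = 5.21%


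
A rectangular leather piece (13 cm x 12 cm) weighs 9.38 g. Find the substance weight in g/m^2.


601.3 g/m^2


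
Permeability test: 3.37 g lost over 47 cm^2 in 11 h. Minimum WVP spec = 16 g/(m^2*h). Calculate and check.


WVP = 3.37 / (47 x 11) x 10000 = 65.18 g/(m^2*h)
Minimum: 16 g/(m^2*h)
Meets spec: Yes


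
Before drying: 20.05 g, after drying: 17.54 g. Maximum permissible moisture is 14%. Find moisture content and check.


Moisture content = 12.5%
Acceptable: Yes


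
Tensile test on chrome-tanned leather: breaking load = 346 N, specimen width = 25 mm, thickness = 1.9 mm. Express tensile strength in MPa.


7.28 MPa

Cross-section = 25 x 1.9 = 47.5 mm^2
TS = 346 / 47.5 = 7.28 MPa
(1 N/mm^2 = 1 MPa)


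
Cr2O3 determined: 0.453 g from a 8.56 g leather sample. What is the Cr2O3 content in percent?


Cr2O3% = 0.453 / 8.56 x 100
Cr2O3% = 5.29%


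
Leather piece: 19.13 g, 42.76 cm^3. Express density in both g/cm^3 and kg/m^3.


Density = 19.13 / 42.76 = 0.447 g/cm^3
Convert: 0.447 x 1000 = 447 kg/m^3


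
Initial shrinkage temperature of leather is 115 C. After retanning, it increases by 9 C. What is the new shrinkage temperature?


New Ts = 115 + 9 = 124 C


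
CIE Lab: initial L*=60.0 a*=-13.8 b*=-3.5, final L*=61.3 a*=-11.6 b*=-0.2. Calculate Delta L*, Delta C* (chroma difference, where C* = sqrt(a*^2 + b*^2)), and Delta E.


Delta L* = 1.3
Delta C* = -2.64
Delta E = 4.17

Delta L* = 61.3 - 60.0 = 1.3
C1* = sqrt((-13.8)^2 + (-3.5)^2) = 14.237
C2* = sqrt((-11.6)^2 + (-0.2)^2) = 11.602
Delta C* = 11.602 - 14.237 = -2.64
Delta E = sqrt((1.3)^2 + (2.2)^2 + (3.3)^2) = 4.17


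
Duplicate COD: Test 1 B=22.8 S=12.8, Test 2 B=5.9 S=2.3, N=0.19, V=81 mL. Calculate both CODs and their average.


COD1 = (22.8 - 12.8) x 0.19 x 8000 / 81 = 187.7 mg/L
COD2 = (5.9 - 2.3) x 0.19 x 8000 / 81 = 67.6 mg/L
Average = (187.7 + 67.6) / 2 = 127.7 mg/L


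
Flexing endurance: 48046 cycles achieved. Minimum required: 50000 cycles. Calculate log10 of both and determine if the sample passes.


log10(48046) = 4.68
log10(50000) = 4.70
Passes: No


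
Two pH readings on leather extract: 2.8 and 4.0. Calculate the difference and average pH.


Difference = |2.8 - 4.0| = 1.2
Average = (2.8 + 4.0) / 2 = 3.40


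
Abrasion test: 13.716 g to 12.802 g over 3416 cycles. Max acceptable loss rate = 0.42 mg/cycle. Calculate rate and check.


Loss = 13.716 - 12.802 = 0.914 g
Rate = 0.914 g / 3416 cycles x 1000 = 0.268 mg/cycle
Max = 0.42 mg/cycle
Passes: Yes


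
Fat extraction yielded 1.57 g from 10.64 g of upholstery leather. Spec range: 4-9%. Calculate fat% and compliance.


Fat% = 1.57 / 10.64 x 100 = 14.8%
Spec range: 4-9%
Compliant: No


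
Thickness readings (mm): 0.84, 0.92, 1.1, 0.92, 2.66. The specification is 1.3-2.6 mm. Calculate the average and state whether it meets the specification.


Sum = 6.44
Average = 6.44 / 5 = 1.29 mm
Specification range: 1.3 to 2.6 mm
Within spec: No


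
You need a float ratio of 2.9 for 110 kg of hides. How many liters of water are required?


319.0 L

Water = hide weight x target ratio
Water = 110 x 2.9 = 319.0 L


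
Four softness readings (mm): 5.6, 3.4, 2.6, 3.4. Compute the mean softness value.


3.75 mm

Sum = 5.6 + 3.4 + 2.6 + 3.4
Mean = 15.0 / 4 = 3.75 mm


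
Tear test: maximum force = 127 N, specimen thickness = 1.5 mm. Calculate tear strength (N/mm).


84.7 N/mm


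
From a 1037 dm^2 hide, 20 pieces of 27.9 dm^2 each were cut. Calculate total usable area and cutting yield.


Usable area = 558.0 dm^2
Yield = 53.8%


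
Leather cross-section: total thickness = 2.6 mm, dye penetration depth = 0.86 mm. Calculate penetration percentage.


Penetration% = 0.86 / 2.6 x 100
Penetration = 33.1%


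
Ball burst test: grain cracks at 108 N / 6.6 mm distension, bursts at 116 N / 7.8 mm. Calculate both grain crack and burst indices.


Crack index = 108 / 6.6 = 16.4 N/mm
Burst index = 116 / 7.8 = 14.9 N/mm


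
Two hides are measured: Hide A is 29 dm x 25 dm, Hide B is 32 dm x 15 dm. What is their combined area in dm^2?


1205 dm^2

Hide A area = 29 x 25 = 725 dm^2
Hide B area = 32 x 15 = 480 dm^2
Total = 725 + 480 = 1205 dm^2


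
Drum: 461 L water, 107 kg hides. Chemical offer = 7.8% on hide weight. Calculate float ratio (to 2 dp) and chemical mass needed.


Float ratio = 461 / 107 = 4.31
Chemical = 107 x 7.8 / 100 = 8.346 kg


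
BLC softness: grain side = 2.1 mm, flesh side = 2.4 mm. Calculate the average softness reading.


Average = (2.1 + 2.4) / 2
Average = 2.25 mm


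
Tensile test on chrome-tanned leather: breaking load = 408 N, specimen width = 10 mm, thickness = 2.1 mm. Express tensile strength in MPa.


Cross-section = 10 x 2.1 = 21.0 mm^2
TS = 408 / 21.0 = 19.43 MPa
(1 N/mm^2 = 1 MPa)


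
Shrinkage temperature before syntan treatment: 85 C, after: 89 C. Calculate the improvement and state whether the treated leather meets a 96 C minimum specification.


Improvement = 4 C
Meets 96 C spec: No

Improvement = 89 - 85 = 4 C
Spec check: 89 C >= 96 C? No


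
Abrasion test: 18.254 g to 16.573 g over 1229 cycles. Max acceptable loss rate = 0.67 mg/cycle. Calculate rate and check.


Rate = 1.368 mg/cycle
Passes: No

Loss = 18.254 - 16.573 = 1.681 g
Rate = 1.681 g / 1229 cycles x 1000 = 1.368 mg/cycle
Max = 0.67 mg/cycle
Passes: No


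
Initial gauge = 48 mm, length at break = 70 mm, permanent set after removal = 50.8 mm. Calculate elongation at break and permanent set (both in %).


Elongation at break = 45.8%
Permanent set = 5.8%


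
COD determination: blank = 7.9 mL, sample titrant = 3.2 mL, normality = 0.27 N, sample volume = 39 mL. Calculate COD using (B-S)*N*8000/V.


260.3 mg/L


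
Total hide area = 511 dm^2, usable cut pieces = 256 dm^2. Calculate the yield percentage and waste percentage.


Yield = 256 / 511 x 100 = 50.1%
Waste = 511 - 256 = 255 dm^2
Waste% = 100 - 50.1 = 49.9%


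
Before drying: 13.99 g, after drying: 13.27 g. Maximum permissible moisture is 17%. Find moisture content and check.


Moisture content = 5.1%
Acceptable: Yes


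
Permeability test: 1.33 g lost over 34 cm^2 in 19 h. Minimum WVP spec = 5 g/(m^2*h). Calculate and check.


WVP = 20.59 g/(m^2*h)
Meets specification: Yes


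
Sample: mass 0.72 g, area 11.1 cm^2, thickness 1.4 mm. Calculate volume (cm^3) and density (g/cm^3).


Volume = 1.554 cm^3
Density = 0.463 g/cm^3


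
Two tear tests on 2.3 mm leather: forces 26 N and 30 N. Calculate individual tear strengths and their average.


Tear 1 = 26 / 2.3 = 11.3 N/mm
Tear 2 = 30 / 2.3 = 13.0 N/mm
Average = (11.3 + 13.0) / 2 = 12.2 N/mm


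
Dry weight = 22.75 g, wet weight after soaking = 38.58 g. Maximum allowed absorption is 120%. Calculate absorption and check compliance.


WA = (38.58 - 22.75) / 22.75 x 100 = 69.6%
Maximum allowed: 120%
Compliant: Yes


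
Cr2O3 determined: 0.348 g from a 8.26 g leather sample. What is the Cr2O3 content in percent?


Cr2O3% = 0.348 / 8.26 x 100
Cr2O3% = 4.21%


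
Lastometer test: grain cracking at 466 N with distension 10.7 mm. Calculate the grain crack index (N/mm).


43.6 N/mm

Grain crack index = force / distension
Index = 466 / 10.7 = 43.6 N/mm


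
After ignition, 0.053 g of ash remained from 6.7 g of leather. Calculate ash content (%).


Ash% = 0.053 / 6.7 x 100
Ash% = 0.79%


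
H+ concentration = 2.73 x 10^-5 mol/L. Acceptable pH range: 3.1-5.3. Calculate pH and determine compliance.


pH = -log10(2.73 x 10^-5) = 4.56
Range: 3.1 to 5.3
Compliant: Yes


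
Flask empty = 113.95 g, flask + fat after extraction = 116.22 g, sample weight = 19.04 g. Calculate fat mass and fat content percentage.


Fat mass = 2.27 g
Fat content = 11.9%

Fat mass = 116.22 - 113.95 = 2.27 g
Fat% = 2.27 / 19.04 x 100 = 11.9%


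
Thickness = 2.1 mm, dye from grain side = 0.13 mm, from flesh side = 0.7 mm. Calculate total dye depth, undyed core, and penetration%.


Total dyed = 0.13 + 0.7 = 0.83 mm
Undyed core = 2.1 - 0.83 = 1.27 mm
Penetration = 0.83 / 2.1 x 100 = 39.5%


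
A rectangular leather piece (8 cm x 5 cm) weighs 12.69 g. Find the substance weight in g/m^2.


Area = 8 x 5 = 40 cm^2
SW = 12.69 / 40 x 10000 = 3172.5 g/m^2


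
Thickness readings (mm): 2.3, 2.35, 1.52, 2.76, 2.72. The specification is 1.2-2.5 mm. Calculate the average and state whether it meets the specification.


Average = 2.33 mm
Within specification: Yes


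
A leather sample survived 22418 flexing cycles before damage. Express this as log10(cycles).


log10(22418) = 4.35


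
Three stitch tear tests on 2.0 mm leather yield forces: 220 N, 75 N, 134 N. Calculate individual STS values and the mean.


STS1 = 220 / 2.0 = 110.0 N/mm
STS2 = 75 / 2.0 = 37.5 N/mm
STS3 = 134 / 2.0 = 67.0 N/mm
Mean = (110.0 + 37.5 + 67.0) / 3 = 71.5 N/mm


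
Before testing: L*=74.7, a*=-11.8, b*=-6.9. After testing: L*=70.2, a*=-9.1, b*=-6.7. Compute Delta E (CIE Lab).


dL = 70.2 - 74.7 = -4.5
da = -9.1 - (-11.8) = 2.7
db = -6.7 - (-6.9) = 0.2
dE = sqrt((-4.5)^2 + (2.7)^2 + (0.2)^2) = 5.25


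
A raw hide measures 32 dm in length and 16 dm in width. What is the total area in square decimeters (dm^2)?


512 dm^2


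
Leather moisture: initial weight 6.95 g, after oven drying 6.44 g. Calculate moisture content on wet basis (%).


7.3%

Moisture = 6.95 - 6.44 = 0.51 g
MC = 0.51 / 6.95 x 100 = 7.3%


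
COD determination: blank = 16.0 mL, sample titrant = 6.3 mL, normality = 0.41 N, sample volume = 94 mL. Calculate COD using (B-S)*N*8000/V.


COD = (16.0 - 6.3) x 0.41 x 8000 / 94
COD = 9.7 x 0.41 x 8000 / 94
COD = 338.5 mg/L


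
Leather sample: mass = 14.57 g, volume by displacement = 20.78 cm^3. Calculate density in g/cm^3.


0.701 g/cm^3

Density = mass / volume
Density = 14.57 / 20.78 = 0.701 g/cm^3


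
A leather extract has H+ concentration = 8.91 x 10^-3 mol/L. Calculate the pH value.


pH = 2.05

pH = -log10[H+]
pH = -log10(8.91 x 10^-3) = 2.05


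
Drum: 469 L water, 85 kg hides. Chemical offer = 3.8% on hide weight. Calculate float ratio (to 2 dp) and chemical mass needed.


Float ratio = 5.52
Chemical needed = 3.23 kg

Float ratio = 469 / 85 = 5.52
Chemical = 85 x 3.8 / 100 = 3.23 kg


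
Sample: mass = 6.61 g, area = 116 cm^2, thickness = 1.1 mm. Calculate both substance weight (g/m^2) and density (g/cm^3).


Substance weight = 569.8 g/m^2
Density = 0.518 g/cm^3


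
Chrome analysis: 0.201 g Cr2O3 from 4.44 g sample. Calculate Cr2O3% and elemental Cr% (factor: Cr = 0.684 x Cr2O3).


Cr2O3 = 4.53%
Cr = 3.10%


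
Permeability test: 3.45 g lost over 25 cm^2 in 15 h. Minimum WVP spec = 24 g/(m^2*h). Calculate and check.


WVP = 92.00 g/(m^2*h)
Meets specification: Yes


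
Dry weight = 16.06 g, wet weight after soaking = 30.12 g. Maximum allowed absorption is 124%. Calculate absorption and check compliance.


WA = (30.12 - 16.06) / 16.06 x 100 = 87.5%
Maximum allowed: 124%
Compliant: Yes


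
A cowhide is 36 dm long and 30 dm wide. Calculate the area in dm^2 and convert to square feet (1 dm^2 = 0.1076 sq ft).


1080 dm^2
116.21 sq ft

Area = 36 x 30 = 1080 dm^2
Conversion: 1080 x 0.1076 = 116.21 sq ft


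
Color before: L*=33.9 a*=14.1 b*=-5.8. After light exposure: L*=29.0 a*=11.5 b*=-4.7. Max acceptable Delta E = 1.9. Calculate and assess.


dL = -4.9, da = -2.6, db = 1.1
dE = sqrt((-4.9)^2 + (-2.6)^2 + (1.1)^2) = 5.66
Max = 1.9
Passes: No


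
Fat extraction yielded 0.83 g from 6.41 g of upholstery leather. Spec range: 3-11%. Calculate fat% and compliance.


Fat content = 12.9%
Compliant: No

Fat% = 0.83 / 6.41 x 100 = 12.9%
Spec range: 3-11%
Compliant: No


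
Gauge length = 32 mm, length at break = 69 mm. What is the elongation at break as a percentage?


115.6%

Extension = 69 - 32 = 37 mm
Elongation = 37 / 32 x 100 = 115.6%


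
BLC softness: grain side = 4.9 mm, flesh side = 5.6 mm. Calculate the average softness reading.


5.25 mm

Average = (4.9 + 5.6) / 2
Average = 5.25 mm


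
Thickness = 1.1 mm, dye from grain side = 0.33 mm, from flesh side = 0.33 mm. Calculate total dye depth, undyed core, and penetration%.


Total dyed = 0.66 mm
Undyed core = 0.44 mm
Penetration = 60.0%


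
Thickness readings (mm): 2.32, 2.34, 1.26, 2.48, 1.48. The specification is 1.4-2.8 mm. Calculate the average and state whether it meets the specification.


Average = 1.98 mm
Within specification: Yes


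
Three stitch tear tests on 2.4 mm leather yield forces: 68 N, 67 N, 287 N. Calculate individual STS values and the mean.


STS1 = 68 / 2.4 = 28.3 N/mm
STS2 = 67 / 2.4 = 27.9 N/mm
STS3 = 287 / 2.4 = 119.6 N/mm
Mean = (28.3 + 27.9 + 119.6) / 3 = 58.6 N/mm


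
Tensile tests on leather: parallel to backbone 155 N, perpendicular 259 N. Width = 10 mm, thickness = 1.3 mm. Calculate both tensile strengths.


Parallel = 11.92 N/mm^2
Perpendicular = 19.92 N/mm^2

Area = 10 x 1.3 = 13.0 mm^2
TS (parallel) = 155 / 13.0 = 11.92 N/mm^2
TS (perpendicular) = 259 / 13.0 = 19.92 N/mm^2


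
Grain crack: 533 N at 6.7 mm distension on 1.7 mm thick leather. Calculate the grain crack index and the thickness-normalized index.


Crack index = 79.6 N/mm
Normalized index = 46.8 N/mm per mm


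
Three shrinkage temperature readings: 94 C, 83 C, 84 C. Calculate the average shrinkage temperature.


Average = (94 + 83 + 84) / 3
Average = 261 / 3 = 87.0 C


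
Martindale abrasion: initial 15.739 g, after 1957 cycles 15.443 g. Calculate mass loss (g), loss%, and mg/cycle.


Loss = 15.739 - 15.443 = 0.296 g
Loss% = 0.296 / 15.739 x 100 = 1.88%
Rate = 0.296 / 1957 x 1000 = 0.151 mg/cycle


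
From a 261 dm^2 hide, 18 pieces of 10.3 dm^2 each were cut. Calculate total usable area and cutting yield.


Total usable = 18 x 10.3 = 185.4 dm^2
Yield = 185.4 / 261 x 100 = 71.0%


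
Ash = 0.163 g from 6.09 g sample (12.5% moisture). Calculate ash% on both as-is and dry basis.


As-is ash = 2.68%
Dry-basis ash = 3.06%


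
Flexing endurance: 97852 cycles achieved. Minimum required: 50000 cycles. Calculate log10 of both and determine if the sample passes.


Achieved: log10 = 4.99
Required: log10 = 4.70
Passes: Yes


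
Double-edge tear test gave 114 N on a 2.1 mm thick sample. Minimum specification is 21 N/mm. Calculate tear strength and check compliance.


Tear strength = 54.3 N/mm
Compliant: Yes


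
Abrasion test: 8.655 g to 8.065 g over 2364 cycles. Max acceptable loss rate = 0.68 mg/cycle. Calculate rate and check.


Rate = 0.250 mg/cycle
Passes: Yes

Loss = 8.655 - 8.065 = 0.590 g
Rate = 0.590 g / 2364 cycles x 1000 = 0.250 mg/cycle
Max = 0.68 mg/cycle
Passes: Yes


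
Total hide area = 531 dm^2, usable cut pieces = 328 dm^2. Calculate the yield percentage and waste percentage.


Yield = 61.8%
Waste = 38.2%

Yield = 328 / 531 x 100 = 61.8%
Waste = 531 - 328 = 203 dm^2
Waste% = 100 - 61.8 = 38.2%


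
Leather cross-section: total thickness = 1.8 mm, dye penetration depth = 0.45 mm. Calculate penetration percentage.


Penetration% = 0.45 / 1.8 x 100
Penetration = 25.0%


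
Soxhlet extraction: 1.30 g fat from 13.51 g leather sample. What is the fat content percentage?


9.6%


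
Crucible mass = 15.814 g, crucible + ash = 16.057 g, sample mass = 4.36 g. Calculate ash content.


Ash mass = 0.243 g
Ash content = 5.57%


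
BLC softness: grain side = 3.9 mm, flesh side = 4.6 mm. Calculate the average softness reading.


4.25 mm

Average = (3.9 + 4.6) / 2
Average = 4.25 mm


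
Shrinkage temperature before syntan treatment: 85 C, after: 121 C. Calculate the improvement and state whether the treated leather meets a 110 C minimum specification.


Improvement = 36 C
Meets 110 C spec: Yes

Improvement = 121 - 85 = 36 C
Spec check: 121 C >= 110 C? Yes


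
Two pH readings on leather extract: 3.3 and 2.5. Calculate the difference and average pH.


Difference = 0.8
Average pH = 2.90

Difference = |3.3 - 2.5| = 0.8
Average = (3.3 + 2.5) / 2 = 2.90


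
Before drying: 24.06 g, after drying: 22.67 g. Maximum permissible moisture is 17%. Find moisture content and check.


Moisture content = 5.8%
Acceptable: Yes

MC = (24.06 - 22.67) / 24.06 x 100 = 5.8%
Maximum: 17%
Acceptable: Yes


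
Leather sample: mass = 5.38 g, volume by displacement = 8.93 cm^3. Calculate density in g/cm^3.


Density = mass / volume
Density = 5.38 / 8.93 = 0.602 g/cm^3


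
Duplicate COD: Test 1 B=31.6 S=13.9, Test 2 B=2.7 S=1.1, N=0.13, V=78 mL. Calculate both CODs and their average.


COD1 = (31.6 - 13.9) x 0.13 x 8000 / 78 = 236.0 mg/L
COD2 = (2.7 - 1.1) x 0.13 x 8000 / 78 = 21.3 mg/L
Average = (236.0 + 21.3) / 2 = 128.7 mg/L


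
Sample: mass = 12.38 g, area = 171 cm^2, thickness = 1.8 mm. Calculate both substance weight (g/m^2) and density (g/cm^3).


Substance weight = 724.0 g/m^2
Density = 0.402 g/cm^3

SW = 12.38 / 171 x 10000 = 724.0 g/m^2
Volume = 171 x 1.8 / 10 = 30.78 cm^3
Density = 12.38 / 30.78 = 0.402 g/cm^3


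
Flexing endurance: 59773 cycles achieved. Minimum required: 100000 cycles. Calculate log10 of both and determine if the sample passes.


log10(59773) = 4.78
log10(100000) = 5.00
Passes: No


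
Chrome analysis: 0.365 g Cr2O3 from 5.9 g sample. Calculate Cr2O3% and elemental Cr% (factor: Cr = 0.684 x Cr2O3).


Cr2O3% = 0.365 / 5.9 x 100 = 6.19%
Cr% = 6.19 x 0.684 = 4.23%


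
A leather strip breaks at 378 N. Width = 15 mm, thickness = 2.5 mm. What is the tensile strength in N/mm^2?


10.08 N/mm^2

Cross-sectional area = 15 x 2.5 = 37.5 mm^2
Tensile strength = 378 / 37.5 = 10.08 N/mm^2


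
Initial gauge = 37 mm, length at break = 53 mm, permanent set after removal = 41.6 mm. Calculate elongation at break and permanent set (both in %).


Elongation at break = 43.2%
Permanent set = 12.4%

Elongation at break = (53 - 37) / 37 x 100 = 43.2%
Permanent set = (41.6 - 37) / 37 x 100 = 12.4%


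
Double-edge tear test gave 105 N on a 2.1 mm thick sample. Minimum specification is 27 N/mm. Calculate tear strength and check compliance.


Tear strength = 50.0 N/mm
Compliant: Yes


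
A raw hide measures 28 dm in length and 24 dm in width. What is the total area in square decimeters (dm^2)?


Area = length x width
Area = 28 x 24 = 672 dm^2


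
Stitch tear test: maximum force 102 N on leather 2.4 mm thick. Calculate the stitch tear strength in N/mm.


42.5 N/mm


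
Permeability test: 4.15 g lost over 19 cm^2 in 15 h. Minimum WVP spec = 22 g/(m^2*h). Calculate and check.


WVP = 4.15 / (19 x 15) x 10000 = 145.61 g/(m^2*h)
Minimum: 22 g/(m^2*h)
Meets spec: Yes


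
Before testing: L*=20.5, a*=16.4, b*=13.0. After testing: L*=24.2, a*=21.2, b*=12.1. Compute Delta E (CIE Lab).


dL = 24.2 - 20.5 = 3.7
da = 21.2 - 16.4 = 4.8
db = 12.1 - 13.0 = -0.9
dE = sqrt((3.7)^2 + (4.8)^2 + (-0.9)^2) = 6.13


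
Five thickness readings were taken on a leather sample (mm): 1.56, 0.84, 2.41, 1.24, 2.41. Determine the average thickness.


1.69 mm

Sum = 1.56 + 0.84 + 2.41 + 1.24 + 2.41 = 8.46
Average = 8.46 / 5 = 1.69 mm


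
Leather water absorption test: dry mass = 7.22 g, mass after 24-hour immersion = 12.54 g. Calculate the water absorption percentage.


73.7%

Water absorbed = 12.54 - 7.22 = 5.32 g
WA% = 5.32 / 7.22 x 100 = 73.7%


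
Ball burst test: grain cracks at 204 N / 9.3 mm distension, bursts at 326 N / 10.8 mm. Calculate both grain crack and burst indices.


Crack index = 21.9 N/mm
Burst index = 30.2 N/mm

Crack index = 204 / 9.3 = 21.9 N/mm
Burst index = 326 / 10.8 = 30.2 N/mm


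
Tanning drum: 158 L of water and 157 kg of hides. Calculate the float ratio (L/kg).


1.0

Float ratio = water / hide weight
Ratio = 158 / 157 = 1.0


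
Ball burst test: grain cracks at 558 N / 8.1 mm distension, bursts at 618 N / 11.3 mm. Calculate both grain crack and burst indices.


Crack index = 68.9 N/mm
Burst index = 54.7 N/mm

Crack index = 558 / 8.1 = 68.9 N/mm
Burst index = 618 / 11.3 = 54.7 N/mm


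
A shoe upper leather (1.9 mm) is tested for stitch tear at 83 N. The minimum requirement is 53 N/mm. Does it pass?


STS = 83 / 1.9 = 43.7 N/mm
Minimum required: 53 N/mm
Passes: No


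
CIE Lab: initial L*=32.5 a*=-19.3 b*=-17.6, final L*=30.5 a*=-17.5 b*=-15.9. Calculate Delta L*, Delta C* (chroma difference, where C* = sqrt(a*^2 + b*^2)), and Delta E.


Delta L* = -2.0
Delta C* = -2.48
Delta E = 3.18

Delta L* = 30.5 - 32.5 = -2.0
C1* = sqrt((-19.3)^2 + (-17.6)^2) = 26.120
C2* = sqrt((-17.5)^2 + (-15.9)^2) = 23.644
Delta C* = 23.644 - 26.120 = -2.48
Delta E = sqrt((-2.0)^2 + (1.8)^2 + (1.7)^2) = 3.18


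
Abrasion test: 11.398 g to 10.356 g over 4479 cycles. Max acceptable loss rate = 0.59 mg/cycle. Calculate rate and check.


Loss = 11.398 - 10.356 = 1.042 g
Rate = 1.042 g / 4479 cycles x 1000 = 0.233 mg/cycle
Max = 0.59 mg/cycle
Passes: Yes


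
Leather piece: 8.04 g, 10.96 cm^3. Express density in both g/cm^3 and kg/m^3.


Density = 8.04 / 10.96 = 0.734 g/cm^3
Convert: 0.734 x 1000 = 734 kg/m^3


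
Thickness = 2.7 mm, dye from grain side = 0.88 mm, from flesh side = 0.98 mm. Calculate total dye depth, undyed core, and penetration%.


Total dyed = 1.86 mm
Undyed core = 0.84 mm
Penetration = 68.9%

Total dyed = 0.88 + 0.98 = 1.86 mm
Undyed core = 2.7 - 1.86 = 0.84 mm
Penetration = 1.86 / 2.7 x 100 = 68.9%


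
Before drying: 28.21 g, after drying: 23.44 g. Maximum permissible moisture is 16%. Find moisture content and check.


MC = (28.21 - 23.44) / 28.21 x 100 = 16.9%
Maximum: 16%
Acceptable: No


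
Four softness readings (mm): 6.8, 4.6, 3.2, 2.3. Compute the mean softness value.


4.23 mm


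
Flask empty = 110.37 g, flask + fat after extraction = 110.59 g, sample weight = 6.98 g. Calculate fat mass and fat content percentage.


Fat mass = 0.22 g
Fat content = 3.2%

Fat mass = 110.59 - 110.37 = 0.22 g
Fat% = 0.22 / 6.98 x 100 = 3.2%


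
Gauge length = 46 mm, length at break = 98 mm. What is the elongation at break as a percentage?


Extension = 98 - 46 = 52 mm
Elongation = 52 / 46 x 100 = 113.0%


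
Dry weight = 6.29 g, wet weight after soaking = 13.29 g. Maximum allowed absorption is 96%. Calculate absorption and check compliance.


Absorption = 111.3%
Compliant: No


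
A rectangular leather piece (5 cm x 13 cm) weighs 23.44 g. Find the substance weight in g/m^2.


Area = 5 x 13 = 65 cm^2
SW = 23.44 / 65 x 10000 = 3606.2 g/m^2


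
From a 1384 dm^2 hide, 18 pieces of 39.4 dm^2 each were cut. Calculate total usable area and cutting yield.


Usable area = 709.2 dm^2
Yield = 51.2%

Total usable = 18 x 39.4 = 709.2 dm^2
Yield = 709.2 / 1384 x 100 = 51.2%


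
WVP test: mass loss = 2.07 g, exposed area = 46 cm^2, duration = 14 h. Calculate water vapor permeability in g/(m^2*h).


32.14 g/(m^2*h)

WVP = mass_loss / (area x time) x 10000
WVP = 2.07 / (46 x 14) x 10000
WVP = 2.07 / 644 x 10000 = 32.14 g/(m^2*h)


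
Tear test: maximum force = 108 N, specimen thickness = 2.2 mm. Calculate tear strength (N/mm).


49.1 N/mm

Tear strength = force / thickness
Tear = 108 / 2.2 = 49.1 N/mm


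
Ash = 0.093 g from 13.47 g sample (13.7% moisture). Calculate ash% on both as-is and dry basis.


As-is ash = 0.69%
Dry-basis ash = 0.80%

As-is ash% = 0.093 / 13.47 x 100 = 0.69%
Dry mass = 13.47 x (100 - 13.7) / 100 = 11.62461 g
Dry-basis ash% = 0.093 / 11.62461 x 100 = 0.80%


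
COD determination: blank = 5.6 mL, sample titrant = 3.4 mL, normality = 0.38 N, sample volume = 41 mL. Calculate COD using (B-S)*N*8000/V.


163.1 mg/L

COD = (5.6 - 3.4) x 0.38 x 8000 / 41
COD = 2.2 x 0.38 x 8000 / 41
COD = 163.1 mg/L


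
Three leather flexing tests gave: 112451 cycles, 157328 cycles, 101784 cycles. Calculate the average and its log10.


Average = 123854 cycles
log10 = 5.09


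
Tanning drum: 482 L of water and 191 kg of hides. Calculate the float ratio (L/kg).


2.5

Float ratio = water / hide weight
Ratio = 482 / 191 = 2.5


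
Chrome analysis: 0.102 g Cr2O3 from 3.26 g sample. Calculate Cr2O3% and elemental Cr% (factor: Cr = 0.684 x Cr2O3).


Cr2O3% = 0.102 / 3.26 x 100 = 3.13%
Cr% = 3.13 x 0.684 = 2.14%


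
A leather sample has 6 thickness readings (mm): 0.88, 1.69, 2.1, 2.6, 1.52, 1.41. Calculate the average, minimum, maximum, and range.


Average = 1.70 mm
Min = 0.88 mm
Max = 2.6 mm
Range = 1.72 mm

Sum = 10.20
Average = 10.20 / 6 = 1.70 mm
Minimum = 0.88 mm
Maximum = 2.6 mm
Range = 2.6 - 0.88 = 1.72 mm


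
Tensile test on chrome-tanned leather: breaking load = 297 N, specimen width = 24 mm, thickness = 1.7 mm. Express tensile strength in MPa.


7.28 MPa


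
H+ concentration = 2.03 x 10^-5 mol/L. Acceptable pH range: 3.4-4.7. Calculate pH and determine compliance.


pH = -log10(2.03 x 10^-5) = 4.69
Range: 3.4 to 4.7
Compliant: Yes


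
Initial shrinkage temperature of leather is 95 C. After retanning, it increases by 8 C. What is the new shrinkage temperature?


103 C


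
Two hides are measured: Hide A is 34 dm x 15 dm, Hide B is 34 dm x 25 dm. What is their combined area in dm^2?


Hide A area = 34 x 15 = 510 dm^2
Hide B area = 34 x 25 = 850 dm^2
Total = 510 + 850 = 1360 dm^2


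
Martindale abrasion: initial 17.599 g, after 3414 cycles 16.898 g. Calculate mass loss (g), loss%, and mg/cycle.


Mass loss = 0.701 g
Loss = 3.98%
Rate = 0.205 mg/cycle

Loss = 17.599 - 16.898 = 0.701 g
Loss% = 0.701 / 17.599 x 100 = 3.98%
Rate = 0.701 / 3414 x 1000 = 0.205 mg/cycle


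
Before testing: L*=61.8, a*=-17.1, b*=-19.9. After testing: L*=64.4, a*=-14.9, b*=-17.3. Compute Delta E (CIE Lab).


Delta E = 4.28

dL = 64.4 - 61.8 = 2.6
da = -14.9 - (-17.1) = 2.2
db = -17.3 - (-19.9) = 2.6
dE = sqrt((2.6)^2 + (2.2)^2 + (2.6)^2) = 4.28


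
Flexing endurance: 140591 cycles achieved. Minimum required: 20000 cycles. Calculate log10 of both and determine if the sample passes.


log10(140591) = 5.15
log10(20000) = 4.30
Passes: Yes


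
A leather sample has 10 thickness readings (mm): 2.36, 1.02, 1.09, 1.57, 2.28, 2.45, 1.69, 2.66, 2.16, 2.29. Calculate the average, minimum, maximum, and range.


Average = 1.96 mm
Min = 1.02 mm
Max = 2.66 mm
Range = 1.64 mm

Sum = 19.57
Average = 19.57 / 10 = 1.96 mm
Minimum = 1.02 mm
Maximum = 2.66 mm
Range = 2.66 - 1.02 = 1.64 mm


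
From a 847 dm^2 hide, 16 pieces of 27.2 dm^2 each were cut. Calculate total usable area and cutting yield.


Total usable = 16 x 27.2 = 435.2 dm^2
Yield = 435.2 / 847 x 100 = 51.4%


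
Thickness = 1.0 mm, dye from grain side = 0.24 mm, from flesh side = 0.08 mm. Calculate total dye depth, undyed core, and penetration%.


Total dyed = 0.32 mm
Undyed core = 0.68 mm
Penetration = 32.0%

Total dyed = 0.24 + 0.08 = 0.32 mm
Undyed core = 1.0 - 0.32 = 0.68 mm
Penetration = 0.32 / 1.0 x 100 = 32.0%


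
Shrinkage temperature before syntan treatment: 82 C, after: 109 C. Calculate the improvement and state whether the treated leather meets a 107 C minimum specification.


Improvement = 109 - 82 = 27 C
Spec check: 109 C >= 107 C? Yes


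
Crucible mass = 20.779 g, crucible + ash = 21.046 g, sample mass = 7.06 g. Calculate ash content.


Ash mass = 0.267 g
Ash content = 3.78%


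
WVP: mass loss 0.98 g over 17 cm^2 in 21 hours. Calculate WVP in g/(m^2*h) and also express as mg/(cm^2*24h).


WVP = 27.45 g/(m^2*h)
Daily rate = 65.88 mg/(cm^2*24h)

WVP = 0.98 / (17 x 21) x 10000 = 27.45 g/(m^2*h)
Mass loss in mg = 0.98 x 1000 = 980 mg
Per cm^2 per 24h in mg: 980 x 24 / (17 x 21) = 23520 / 357 = 65.88 mg/(cm^2*24h)


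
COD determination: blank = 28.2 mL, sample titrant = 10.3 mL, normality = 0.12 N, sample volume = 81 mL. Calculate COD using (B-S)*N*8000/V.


212.1 mg/L

COD = (28.2 - 10.3) x 0.12 x 8000 / 81
COD = 17.9 x 0.12 x 8000 / 81
COD = 212.1 mg/L


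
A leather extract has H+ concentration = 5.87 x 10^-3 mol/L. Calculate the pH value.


pH = -log10[H+]
pH = -log10(5.87 x 10^-3) = 2.23


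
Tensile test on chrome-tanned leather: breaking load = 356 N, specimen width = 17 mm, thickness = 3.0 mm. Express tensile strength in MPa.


Cross-section = 17 x 3.0 = 51.0 mm^2
TS = 356 / 51.0 = 6.98 MPa
(1 N/mm^2 = 1 MPa)


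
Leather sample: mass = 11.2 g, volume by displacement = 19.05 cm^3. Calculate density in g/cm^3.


0.588 g/cm^3


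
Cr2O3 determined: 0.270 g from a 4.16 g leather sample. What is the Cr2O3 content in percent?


Cr2O3% = 0.270 / 4.16 x 100
Cr2O3% = 6.49%


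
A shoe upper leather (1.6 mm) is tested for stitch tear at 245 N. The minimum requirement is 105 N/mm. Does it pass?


STS = 153.1 N/mm
Passes: Yes


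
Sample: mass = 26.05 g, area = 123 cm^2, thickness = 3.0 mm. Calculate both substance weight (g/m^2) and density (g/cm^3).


SW = 26.05 / 123 x 10000 = 2117.9 g/m^2
Volume = 123 x 3.0 / 10 = 36.90 cm^3
Density = 26.05 / 36.90 = 0.706 g/cm^3


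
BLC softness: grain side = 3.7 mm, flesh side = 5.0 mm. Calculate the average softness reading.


4.35 mm

Average = (3.7 + 5.0) / 2
Average = 4.35 mm


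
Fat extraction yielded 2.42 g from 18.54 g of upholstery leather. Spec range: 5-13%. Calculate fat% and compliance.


Fat% = 2.42 / 18.54 x 100 = 13.1%
Spec range: 5-13%
Compliant: No


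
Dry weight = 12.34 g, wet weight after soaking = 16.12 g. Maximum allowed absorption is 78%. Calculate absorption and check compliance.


WA = (16.12 - 12.34) / 12.34 x 100 = 30.6%
Maximum allowed: 78%
Compliant: Yes


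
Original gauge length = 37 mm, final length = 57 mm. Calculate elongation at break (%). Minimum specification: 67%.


Extension = 57 - 37 = 20 mm
Elongation = 20 / 37 x 100 = 54.1%
Minimum required: 67%
Meets specification: No


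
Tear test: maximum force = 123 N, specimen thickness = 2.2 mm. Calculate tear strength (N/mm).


55.9 N/mm

Tear strength = force / thickness
Tear = 123 / 2.2 = 55.9 N/mm


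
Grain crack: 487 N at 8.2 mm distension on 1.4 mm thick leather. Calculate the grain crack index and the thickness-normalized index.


Crack index = 59.4 N/mm
Normalized index = 42.4 N/mm per mm

Crack index = 487 / 8.2 = 59.4 N/mm
Normalized = 59.4 / 1.4 = 42.4 N/mm per mm


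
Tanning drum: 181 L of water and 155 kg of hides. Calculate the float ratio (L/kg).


1.2


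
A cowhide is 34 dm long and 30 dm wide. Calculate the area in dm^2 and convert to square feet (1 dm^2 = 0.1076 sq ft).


Area = 34 x 30 = 1020 dm^2
Conversion: 1020 x 0.1076 = 109.75 sq ft


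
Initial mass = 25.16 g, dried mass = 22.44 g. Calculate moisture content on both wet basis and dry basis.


Wet basis = 10.8%
Dry basis = 12.1%
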